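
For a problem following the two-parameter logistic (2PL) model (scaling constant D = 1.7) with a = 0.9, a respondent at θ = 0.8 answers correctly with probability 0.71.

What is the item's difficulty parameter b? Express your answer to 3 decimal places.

P(θ) = 1 / (1 + exp(−D·a(θ − b)))
logit(0.71) = ln(0.71/0.29) = 0.8954
b = θ − logit/(1.7·a) = 0.8 − 0.8954/1.5300 = 0.2148

0.215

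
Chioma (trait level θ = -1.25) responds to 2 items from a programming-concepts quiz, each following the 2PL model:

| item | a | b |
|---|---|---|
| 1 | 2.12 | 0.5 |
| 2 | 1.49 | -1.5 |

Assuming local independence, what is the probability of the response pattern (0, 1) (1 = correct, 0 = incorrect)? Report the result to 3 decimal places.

0.578

P(θ) = 1 / (1 + exp(−a(θ − b)))
P_1 = 1/(1+e^{3.7100}) = 0.0239
P_2 = 1/(1+e^{-0.3725}) = 0.5921
L = (1−P_1) × P_2 = 0.9761 × 0.5921 = 0.57792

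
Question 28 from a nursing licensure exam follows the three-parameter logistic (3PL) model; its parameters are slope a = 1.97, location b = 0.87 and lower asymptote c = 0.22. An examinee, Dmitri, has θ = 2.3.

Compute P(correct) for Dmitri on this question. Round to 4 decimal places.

0.9560

P(θ) = c + (1 − c) · 1 / (1 + exp(−a(θ − b)))
Exponent: 1.97 × (2.3 − 0.87) = 2.8171
1/(1 + e^{-2.8171}) = 0.9436
P = 0.22 + 0.78 × 0.9436 = 0.9560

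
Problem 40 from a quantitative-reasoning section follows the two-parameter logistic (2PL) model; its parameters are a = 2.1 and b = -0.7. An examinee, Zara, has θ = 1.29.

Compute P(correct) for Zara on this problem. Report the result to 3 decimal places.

P(θ) = 1 / (1 + exp(−a(θ − b)))
Exponent: 2.1 × (1.29 − (-0.7)) = 4.1790
1/(1 + e^{-4.1790}) = 0.9849

0.985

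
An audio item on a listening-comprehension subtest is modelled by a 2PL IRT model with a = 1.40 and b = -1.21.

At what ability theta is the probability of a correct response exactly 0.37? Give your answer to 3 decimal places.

P(theta) = 1 / (1 + exp(−a(theta − b)))
logit = ln(0.3700/0.6300) = -0.5322
theta = b + logit/(a) = -1.21 + (-0.5322)/1.4000 = -1.5902

-1.590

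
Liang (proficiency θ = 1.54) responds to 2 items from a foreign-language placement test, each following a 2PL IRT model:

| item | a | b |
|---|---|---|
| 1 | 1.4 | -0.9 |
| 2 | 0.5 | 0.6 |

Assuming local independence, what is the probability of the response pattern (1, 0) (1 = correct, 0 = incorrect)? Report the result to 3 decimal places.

P(θ) = 1 / (1 + exp(−a(θ − b)))
P_1 = 1/(1+e^{-3.4160}) = 0.9682
P_2 = 1/(1+e^{-0.4700}) = 0.6154
L = P_1 × (1−P_2) = 0.9682 × 0.3846 = 0.37239

0.372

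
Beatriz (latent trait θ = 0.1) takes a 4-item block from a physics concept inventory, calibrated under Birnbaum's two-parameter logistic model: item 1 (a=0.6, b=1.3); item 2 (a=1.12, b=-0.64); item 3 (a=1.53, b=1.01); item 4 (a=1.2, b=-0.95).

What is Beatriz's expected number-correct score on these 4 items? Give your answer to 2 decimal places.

P(θ) = 1 / (1 + exp(−a(θ − b)))
P_1 = 1/(1+e^{0.7200}) = 0.3274
P_2 = 1/(1+e^{-0.8288}) = 0.6961
P_3 = 1/(1+e^{1.3923}) = 0.1990
P_4 = 1/(1+e^{-1.2600}) = 0.7790
E[score] = 0.3274 + 0.6961 + 0.1990 + 0.7790 = 2.0016

2.00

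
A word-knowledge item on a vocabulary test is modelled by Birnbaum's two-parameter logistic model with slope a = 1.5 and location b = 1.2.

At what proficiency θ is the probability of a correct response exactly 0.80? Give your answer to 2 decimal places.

2.12

P(θ) = 1 / (1 + exp(−a(θ − b)))
logit = ln(0.8000/0.2000) = 1.3863
θ = b + logit/(a) = 1.2 + 1.3863/1.5000 = 2.1242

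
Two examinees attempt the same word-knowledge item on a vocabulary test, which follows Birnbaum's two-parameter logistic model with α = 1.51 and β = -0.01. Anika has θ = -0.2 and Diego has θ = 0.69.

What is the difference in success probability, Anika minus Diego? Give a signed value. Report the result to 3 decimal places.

P(θ) = 1 / (1 + exp(−α(θ − β)))
P(Anika) = 0.4288  [exponent -0.2869]
P(Diego) = 0.7421  [exponent 1.0570]
Difference = 0.4288 − 0.7421 = -0.3134

-0.313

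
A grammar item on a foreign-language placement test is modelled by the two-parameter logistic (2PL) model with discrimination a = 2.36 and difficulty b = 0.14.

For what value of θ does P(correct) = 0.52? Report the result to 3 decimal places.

0.174

P(θ) = 1 / (1 + exp(−a(θ − b)))
logit = ln(0.5200/0.4800) = 0.0800
θ = b + logit/(a) = 0.14 + 0.0800/2.3600 = 0.1739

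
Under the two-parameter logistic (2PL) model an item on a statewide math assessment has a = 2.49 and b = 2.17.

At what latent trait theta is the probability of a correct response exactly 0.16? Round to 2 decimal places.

P(theta) = 1 / (1 + exp(−a(theta − b)))
logit = ln(0.1600/0.8400) = -1.6582
theta = b + logit/(a) = 2.17 + (-1.6582)/2.4900 = 1.5040

1.50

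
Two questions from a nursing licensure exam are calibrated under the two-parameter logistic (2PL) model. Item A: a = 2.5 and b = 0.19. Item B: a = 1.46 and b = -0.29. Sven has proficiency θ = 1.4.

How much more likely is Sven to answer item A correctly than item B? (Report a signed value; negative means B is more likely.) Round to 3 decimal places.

P(θ) = 1 / (1 + exp(−a(θ − b)))
P_A = 0.9537
P_B = 0.9218
P_A − P_B = 0.0319

0.032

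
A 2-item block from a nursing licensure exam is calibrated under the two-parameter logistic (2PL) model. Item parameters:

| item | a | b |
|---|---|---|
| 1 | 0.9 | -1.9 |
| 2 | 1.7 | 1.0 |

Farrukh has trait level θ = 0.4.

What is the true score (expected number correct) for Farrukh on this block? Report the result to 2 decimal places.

P(θ) = 1 / (1 + exp(−a(θ − b)))
P_1 = 1/(1+e^{-2.0700}) = 0.8880
P_2 = 1/(1+e^{1.0200}) = 0.2650
E[score] = 0.8880 + 0.2650 = 1.1530

1.15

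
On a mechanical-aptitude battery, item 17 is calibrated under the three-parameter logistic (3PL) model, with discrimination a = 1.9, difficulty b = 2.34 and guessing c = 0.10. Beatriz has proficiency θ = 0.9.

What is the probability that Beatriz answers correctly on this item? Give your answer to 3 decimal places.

0.155

P(θ) = c + (1 − c) · 1 / (1 + exp(−a(θ − b)))
Exponent: 1.9 × (0.9 − 2.34) = -2.7360
1/(1 + e^{2.7360}) = 0.0609
P = 0.10 + 0.90 × 0.0609 = 0.1548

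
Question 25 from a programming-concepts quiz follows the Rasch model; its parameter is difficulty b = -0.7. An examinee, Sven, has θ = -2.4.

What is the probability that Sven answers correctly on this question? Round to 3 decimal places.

P(θ) = 1 / (1 + exp(−(θ − b)))
Exponent: (-2.4 − (-0.7)) = -1.7000
1/(1 + e^{1.7000}) = 0.1545
P = 0.1545

0.154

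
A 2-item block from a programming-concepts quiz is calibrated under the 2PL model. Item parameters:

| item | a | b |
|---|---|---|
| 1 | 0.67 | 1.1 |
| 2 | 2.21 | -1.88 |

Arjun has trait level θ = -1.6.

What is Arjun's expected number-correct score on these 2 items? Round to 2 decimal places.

P(θ) = 1 / (1 + exp(−a(θ − b)))
P_1 = 1/(1+e^{1.8090}) = 0.1408
P_2 = 1/(1+e^{-0.6188}) = 0.6499
E[score] = 0.1408 + 0.6499 = 0.7907

0.79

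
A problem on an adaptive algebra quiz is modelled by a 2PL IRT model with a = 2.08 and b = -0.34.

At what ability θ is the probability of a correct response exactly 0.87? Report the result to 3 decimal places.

P(θ) = 1 / (1 + exp(−a(θ − b)))
logit = ln(0.8700/0.1300) = 1.9010
θ = b + logit/(a) = -0.34 + 1.9010/2.0800 = 0.5739

0.574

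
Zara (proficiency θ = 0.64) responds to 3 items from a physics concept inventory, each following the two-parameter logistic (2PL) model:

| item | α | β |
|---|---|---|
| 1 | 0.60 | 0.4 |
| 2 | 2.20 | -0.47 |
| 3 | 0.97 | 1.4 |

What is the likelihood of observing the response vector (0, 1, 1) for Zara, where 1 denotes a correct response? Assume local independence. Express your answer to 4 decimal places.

0.1382

P(θ) = 1 / (1 + exp(−α(θ − β)))
P_1 = 1/(1+e^{-0.1440}) = 0.5359
P_2 = 1/(1+e^{-2.4420}) = 0.9200
P_3 = 1/(1+e^{0.7372}) = 0.3236
L = (1−P_1) × P_2 × P_3 = 0.4641 × 0.9200 × 0.3236 = 0.13816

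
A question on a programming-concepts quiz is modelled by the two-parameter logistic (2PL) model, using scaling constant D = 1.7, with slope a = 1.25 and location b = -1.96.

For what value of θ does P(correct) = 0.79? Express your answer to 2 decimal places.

-1.34

P(θ) = 1 / (1 + exp(−D·a(θ − b)))
logit = ln(0.7900/0.2100) = 1.3249
θ = b + logit/(1.7·a) = -1.96 + 1.3249/2.1250 = -1.3365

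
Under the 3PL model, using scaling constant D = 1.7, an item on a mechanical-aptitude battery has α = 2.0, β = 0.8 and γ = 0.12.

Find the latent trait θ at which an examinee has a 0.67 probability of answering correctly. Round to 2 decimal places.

0.95

P(θ) = γ + (1 − γ) · 1 / (1 + exp(−D·α(θ − β)))
Remove guessing floor: (0.67 − 0.12)/(1 − 0.12) = 0.6250
logit = ln(0.6250/0.3750) = 0.5108
θ = β + logit/(1.7·α) = 0.8 + 0.5108/3.4000 = 0.9502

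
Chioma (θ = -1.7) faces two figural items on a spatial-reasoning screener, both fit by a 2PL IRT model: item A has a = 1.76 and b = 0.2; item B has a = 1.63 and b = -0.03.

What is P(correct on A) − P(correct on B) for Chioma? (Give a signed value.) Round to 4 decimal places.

P(θ) = 1 / (1 + exp(−a(θ − b)))
P_A = 0.0341
P_B = 0.0617
P_A − P_B = -0.0276

-0.0276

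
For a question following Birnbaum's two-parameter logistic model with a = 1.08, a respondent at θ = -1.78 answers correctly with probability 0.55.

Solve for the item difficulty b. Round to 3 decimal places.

-1.966

P(θ) = 1 / (1 + exp(−a(θ − b)))
logit(0.55) = ln(0.55/0.45) = 0.2007
b = θ − logit/(a) = -1.78 − 0.2007/1.0800 = -1.9658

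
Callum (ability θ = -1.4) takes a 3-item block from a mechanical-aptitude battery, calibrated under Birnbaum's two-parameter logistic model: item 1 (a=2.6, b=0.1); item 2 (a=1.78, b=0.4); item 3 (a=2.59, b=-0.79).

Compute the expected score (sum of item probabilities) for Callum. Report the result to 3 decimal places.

P(θ) = 1 / (1 + exp(−a(θ − b)))
P_1 = 1/(1+e^{3.9000}) = 0.0198
P_2 = 1/(1+e^{3.2040}) = 0.0390
P_3 = 1/(1+e^{1.5799}) = 0.1708
E[score] = 0.0198 + 0.0390 + 0.1708 = 0.2297

0.230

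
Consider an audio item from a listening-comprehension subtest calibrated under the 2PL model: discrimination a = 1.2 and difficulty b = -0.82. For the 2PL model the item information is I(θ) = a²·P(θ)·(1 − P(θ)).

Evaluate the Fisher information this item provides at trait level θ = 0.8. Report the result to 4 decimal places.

P = 1/(1+e^{-1.9440}) = 0.8748
P(1−P) = 0.8748 × 0.1252 = 0.1095
I = a² × P(1−P) = 1.2² × 0.1095 = 0.15773

0.1577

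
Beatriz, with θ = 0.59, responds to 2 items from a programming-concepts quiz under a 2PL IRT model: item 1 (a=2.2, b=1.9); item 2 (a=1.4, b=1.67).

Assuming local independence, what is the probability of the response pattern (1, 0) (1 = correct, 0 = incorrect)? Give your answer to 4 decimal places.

0.0435

P(θ) = 1 / (1 + exp(−a(θ − b)))
P_1 = 1/(1+e^{2.8820}) = 0.0531
P_2 = 1/(1+e^{1.5120}) = 0.1806
L = P_1 × (1−P_2) = 0.0531 × 0.8194 = 0.04347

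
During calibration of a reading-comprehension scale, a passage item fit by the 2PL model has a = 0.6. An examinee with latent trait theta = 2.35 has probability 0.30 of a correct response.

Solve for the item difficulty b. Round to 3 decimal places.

3.762

P(theta) = 1 / (1 + exp(−a(theta − b)))
logit(0.30) = ln(0.30/0.70) = -0.8473
b = theta − logit/(a) = 2.35 − (-0.8473)/0.6000 = 3.7622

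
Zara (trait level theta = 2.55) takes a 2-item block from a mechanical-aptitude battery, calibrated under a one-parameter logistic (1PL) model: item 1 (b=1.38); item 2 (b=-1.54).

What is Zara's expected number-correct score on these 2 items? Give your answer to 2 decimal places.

P(theta) = 1 / (1 + exp(−(theta − b)))
P_1 = 1/(1+e^{-1.1700}) = 0.7631
P_2 = 1/(1+e^{-4.0900}) = 0.9835
E[score] = 0.7631 + 0.9835 = 1.7467

1.75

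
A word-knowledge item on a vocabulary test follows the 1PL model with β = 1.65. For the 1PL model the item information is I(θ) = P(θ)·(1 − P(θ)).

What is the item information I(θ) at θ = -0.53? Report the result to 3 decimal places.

0.091

P = 1/(1+e^{2.1800}) = 0.1016
P(1−P) = 0.1016 × 0.8984 = 0.0912
I = P(1−P) = 0.09125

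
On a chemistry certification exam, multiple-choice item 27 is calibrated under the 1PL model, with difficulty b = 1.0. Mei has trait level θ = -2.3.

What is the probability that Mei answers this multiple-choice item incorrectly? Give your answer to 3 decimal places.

P(θ) = 1 / (1 + exp(−(θ − b)))
Exponent: (-2.3 − 1.0) = -3.3000
1/(1 + e^{3.3000}) = 0.0356
P = 0.0356
P(incorrect) = 1 − 0.0356 = 0.9644

0.964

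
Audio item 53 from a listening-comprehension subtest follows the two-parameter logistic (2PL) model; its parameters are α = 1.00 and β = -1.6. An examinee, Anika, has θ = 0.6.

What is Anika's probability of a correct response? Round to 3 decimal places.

0.900

P(θ) = 1 / (1 + exp(−α(θ − β)))
Exponent: 1.00 × (0.6 − (-1.6)) = 2.2000
1/(1 + e^{-2.2000}) = 0.9002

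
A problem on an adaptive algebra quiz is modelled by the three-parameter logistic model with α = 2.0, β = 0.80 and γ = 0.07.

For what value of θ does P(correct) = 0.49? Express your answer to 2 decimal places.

P(θ) = γ + (1 − γ) · 1 / (1 + exp(−α(θ − β)))
Remove guessing floor: (0.49 − 0.07)/(1 − 0.07) = 0.4516
logit = ln(0.4516/0.5484) = -0.1942
θ = β + logit/(α) = 0.80 + (-0.1942)/2.0000 = 0.7029

0.70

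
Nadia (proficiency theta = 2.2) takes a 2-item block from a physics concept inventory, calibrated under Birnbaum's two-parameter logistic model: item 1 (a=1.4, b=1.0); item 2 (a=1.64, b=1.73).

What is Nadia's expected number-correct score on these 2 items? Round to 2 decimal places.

P(theta) = 1 / (1 + exp(−a(theta − b)))
P_1 = 1/(1+e^{-1.6800}) = 0.8429
P_2 = 1/(1+e^{-0.7708}) = 0.6837
E[score] = 0.8429 + 0.6837 = 1.5266

1.53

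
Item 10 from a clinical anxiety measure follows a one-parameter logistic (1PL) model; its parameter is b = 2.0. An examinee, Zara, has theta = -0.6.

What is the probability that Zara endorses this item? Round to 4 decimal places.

0.0691

P(theta) = 1 / (1 + exp(−(theta − b)))
Exponent: (-0.6 − 2.0) = -2.6000
1/(1 + e^{2.6000}) = 0.0691
P = 0.0691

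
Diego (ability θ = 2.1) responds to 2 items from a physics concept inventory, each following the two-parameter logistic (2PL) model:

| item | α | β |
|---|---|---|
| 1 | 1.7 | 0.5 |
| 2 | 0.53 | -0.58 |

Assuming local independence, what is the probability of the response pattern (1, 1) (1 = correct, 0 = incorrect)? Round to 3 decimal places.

P(θ) = 1 / (1 + exp(−α(θ − β)))
P_1 = 1/(1+e^{-2.7200}) = 0.9382
P_2 = 1/(1+e^{-1.4204}) = 0.8054
L = P_1 × P_2 = 0.9382 × 0.8054 = 0.75562

0.756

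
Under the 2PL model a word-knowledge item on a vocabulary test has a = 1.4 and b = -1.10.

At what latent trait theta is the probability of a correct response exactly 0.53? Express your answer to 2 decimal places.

P(theta) = 1 / (1 + exp(−a(theta − b)))
logit = ln(0.5300/0.4700) = 0.1201
theta = b + logit/(a) = -1.10 + 0.1201/1.4000 = -1.0142

-1.01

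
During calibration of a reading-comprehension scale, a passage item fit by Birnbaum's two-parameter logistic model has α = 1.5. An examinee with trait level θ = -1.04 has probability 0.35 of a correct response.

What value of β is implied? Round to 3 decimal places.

-0.627

P(θ) = 1 / (1 + exp(−α(θ − β)))
logit(0.35) = ln(0.35/0.65) = -0.6190
β = θ − logit/(α) = -1.04 − (-0.6190)/1.5000 = -0.6273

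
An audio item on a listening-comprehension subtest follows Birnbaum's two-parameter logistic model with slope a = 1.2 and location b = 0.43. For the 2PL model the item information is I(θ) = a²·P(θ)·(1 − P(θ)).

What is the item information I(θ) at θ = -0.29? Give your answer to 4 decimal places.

0.3004

P = 1/(1+e^{0.8640}) = 0.2965
P(1−P) = 0.2965 × 0.7035 = 0.2086
I = a² × P(1−P) = 1.2² × 0.2086 = 0.30037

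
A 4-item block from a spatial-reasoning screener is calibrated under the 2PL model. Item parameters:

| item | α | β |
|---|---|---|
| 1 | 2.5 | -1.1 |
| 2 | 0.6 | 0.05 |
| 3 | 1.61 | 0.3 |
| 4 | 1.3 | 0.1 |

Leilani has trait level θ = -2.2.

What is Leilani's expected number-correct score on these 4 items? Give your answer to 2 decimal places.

0.33

P(θ) = 1 / (1 + exp(−α(θ − β)))
P_1 = 1/(1+e^{2.7500}) = 0.0601
P_2 = 1/(1+e^{1.3500}) = 0.2059
P_3 = 1/(1+e^{4.0250}) = 0.0175
P_4 = 1/(1+e^{2.9900}) = 0.0479
E[score] = 0.0601 + 0.2059 + 0.0175 + 0.0479 = 0.3314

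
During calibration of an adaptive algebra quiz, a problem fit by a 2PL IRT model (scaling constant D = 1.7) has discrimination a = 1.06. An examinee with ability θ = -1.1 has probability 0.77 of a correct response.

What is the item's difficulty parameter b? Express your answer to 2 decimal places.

-1.77

P(θ) = 1 / (1 + exp(−D·a(θ − b)))
logit(0.77) = ln(0.77/0.23) = 1.2083
b = θ − logit/(1.7·a) = -1.1 − 1.2083/1.8020 = -1.7705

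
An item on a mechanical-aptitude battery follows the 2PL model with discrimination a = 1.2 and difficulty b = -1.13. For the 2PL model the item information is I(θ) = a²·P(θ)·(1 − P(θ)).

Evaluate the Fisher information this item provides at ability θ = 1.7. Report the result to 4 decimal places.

P = 1/(1+e^{-3.3960}) = 0.9676
P(1−P) = 0.9676 × 0.0324 = 0.0314
I = a² × P(1−P) = 1.2² × 0.0314 = 0.04517

0.0452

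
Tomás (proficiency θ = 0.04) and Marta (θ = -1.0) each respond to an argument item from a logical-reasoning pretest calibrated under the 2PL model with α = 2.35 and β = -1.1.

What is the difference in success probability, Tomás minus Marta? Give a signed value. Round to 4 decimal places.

P(θ) = 1 / (1 + exp(−α(θ − β)))
P(Tomás) = 0.9358  [exponent 2.6790]
P(Marta) = 0.5585  [exponent 0.2350]
Difference = 0.9358 − 0.5585 = 0.3773

0.3773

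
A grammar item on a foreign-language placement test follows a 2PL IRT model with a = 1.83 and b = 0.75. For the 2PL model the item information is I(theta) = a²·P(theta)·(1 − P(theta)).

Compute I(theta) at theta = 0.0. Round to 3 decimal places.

P = 1/(1+e^{1.3725}) = 0.2022
P(1−P) = 0.2022 × 0.7978 = 0.1613
I = a² × P(1−P) = 1.83² × 0.1613 = 0.54026

0.540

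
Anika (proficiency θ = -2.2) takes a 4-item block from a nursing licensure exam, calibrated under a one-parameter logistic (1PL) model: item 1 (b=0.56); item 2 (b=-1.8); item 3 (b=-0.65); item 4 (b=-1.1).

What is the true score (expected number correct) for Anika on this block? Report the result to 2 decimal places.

P(θ) = 1 / (1 + exp(−(θ − b)))
P_1 = 1/(1+e^{2.7600}) = 0.0595
P_2 = 1/(1+e^{0.4000}) = 0.4013
P_3 = 1/(1+e^{1.5500}) = 0.1751
P_4 = 1/(1+e^{1.1000}) = 0.2497
E[score] = 0.0595 + 0.4013 + 0.1751 + 0.2497 = 0.8857

0.89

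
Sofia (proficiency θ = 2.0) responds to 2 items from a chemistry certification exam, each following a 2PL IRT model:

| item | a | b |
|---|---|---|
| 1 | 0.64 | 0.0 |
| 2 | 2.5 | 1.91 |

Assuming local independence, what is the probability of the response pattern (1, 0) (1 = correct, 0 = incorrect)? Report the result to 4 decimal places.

P(θ) = 1 / (1 + exp(−a(θ − b)))
P_1 = 1/(1+e^{-1.2800}) = 0.7824
P_2 = 1/(1+e^{-0.2250}) = 0.5560
L = P_1 × (1−P_2) = 0.7824 × 0.4440 = 0.34740

0.3474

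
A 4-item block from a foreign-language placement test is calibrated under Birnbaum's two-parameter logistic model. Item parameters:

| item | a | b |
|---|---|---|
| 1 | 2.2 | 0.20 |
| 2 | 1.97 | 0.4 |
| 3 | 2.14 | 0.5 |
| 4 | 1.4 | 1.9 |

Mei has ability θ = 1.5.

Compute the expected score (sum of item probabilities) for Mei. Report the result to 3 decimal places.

P(θ) = 1 / (1 + exp(−a(θ − b)))
P_1 = 1/(1+e^{-2.8600}) = 0.9458
P_2 = 1/(1+e^{-2.1670}) = 0.8972
P_3 = 1/(1+e^{-2.1400}) = 0.8947
P_4 = 1/(1+e^{0.5600}) = 0.3635
E[score] = 0.9458 + 0.8972 + 0.8947 + 0.3635 = 3.1014

3.101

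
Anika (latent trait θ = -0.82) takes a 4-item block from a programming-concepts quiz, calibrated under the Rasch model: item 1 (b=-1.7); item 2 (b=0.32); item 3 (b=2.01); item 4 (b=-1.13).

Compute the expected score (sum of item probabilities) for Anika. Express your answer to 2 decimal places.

1.58

P(θ) = 1 / (1 + exp(−(θ − b)))
P_1 = 1/(1+e^{-0.8800}) = 0.7068
P_2 = 1/(1+e^{1.1400}) = 0.2423
P_3 = 1/(1+e^{2.8300}) = 0.0557
P_4 = 1/(1+e^{-0.3100}) = 0.5769
E[score] = 0.7068 + 0.2423 + 0.0557 + 0.5769 = 1.5818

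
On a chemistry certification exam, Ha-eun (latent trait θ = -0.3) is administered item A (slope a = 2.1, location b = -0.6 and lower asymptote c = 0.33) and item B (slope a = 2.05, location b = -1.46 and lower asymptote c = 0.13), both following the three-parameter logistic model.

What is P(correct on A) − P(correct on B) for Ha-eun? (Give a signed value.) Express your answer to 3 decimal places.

-0.159

P(θ) = c + (1 − c) · 1 / (1 + exp(−a(θ − b)))
P_A = 0.7672
P_B = 0.9262
P_A − P_B = -0.1590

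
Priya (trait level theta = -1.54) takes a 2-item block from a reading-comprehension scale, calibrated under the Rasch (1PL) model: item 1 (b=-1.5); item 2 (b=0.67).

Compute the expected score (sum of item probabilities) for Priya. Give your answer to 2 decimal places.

0.59

P(theta) = 1 / (1 + exp(−(theta − b)))
P_1 = 1/(1+e^{0.0400}) = 0.4900
P_2 = 1/(1+e^{2.2100}) = 0.0989
E[score] = 0.4900 + 0.0989 = 0.5889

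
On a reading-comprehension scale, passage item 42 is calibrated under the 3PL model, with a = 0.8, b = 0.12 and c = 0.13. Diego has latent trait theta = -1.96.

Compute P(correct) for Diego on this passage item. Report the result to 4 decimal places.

0.2685

P(theta) = c + (1 − c) · 1 / (1 + exp(−a(theta − b)))
Exponent: 0.8 × (-1.96 − 0.12) = -1.6640
1/(1 + e^{1.6640}) = 0.1592
P = 0.13 + 0.87 × 0.1592 = 0.2685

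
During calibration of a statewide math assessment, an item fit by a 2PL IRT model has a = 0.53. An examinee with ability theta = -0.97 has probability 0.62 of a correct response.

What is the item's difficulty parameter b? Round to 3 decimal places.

-1.894

P(theta) = 1 / (1 + exp(−a(theta − b)))
logit(0.62) = ln(0.62/0.38) = 0.4895
b = theta − logit/(a) = -0.97 − 0.4895/0.5300 = -1.8937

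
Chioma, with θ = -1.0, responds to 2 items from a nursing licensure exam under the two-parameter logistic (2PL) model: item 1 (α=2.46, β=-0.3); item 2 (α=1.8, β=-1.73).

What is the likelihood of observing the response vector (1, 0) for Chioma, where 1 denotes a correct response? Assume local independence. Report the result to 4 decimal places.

0.0321

P(θ) = 1 / (1 + exp(−α(θ − β)))
P_1 = 1/(1+e^{1.7220}) = 0.1516
P_2 = 1/(1+e^{-1.3140}) = 0.7882
L = P_1 × (1−P_2) = 0.1516 × 0.2118 = 0.03211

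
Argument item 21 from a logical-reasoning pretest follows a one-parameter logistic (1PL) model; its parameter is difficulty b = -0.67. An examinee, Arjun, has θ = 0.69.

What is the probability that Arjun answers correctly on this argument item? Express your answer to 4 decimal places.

0.7958

P(θ) = 1 / (1 + exp(−(θ − b)))
Exponent: (0.69 − (-0.67)) = 1.3600
1/(1 + e^{-1.3600}) = 0.7958
P = 0.7958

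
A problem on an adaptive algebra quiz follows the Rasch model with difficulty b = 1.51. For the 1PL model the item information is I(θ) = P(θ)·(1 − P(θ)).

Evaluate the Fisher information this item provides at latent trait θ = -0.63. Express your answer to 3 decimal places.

P = 1/(1+e^{2.1400}) = 0.1053
P(1−P) = 0.1053 × 0.8947 = 0.0942
I = P(1−P) = 0.09419

0.094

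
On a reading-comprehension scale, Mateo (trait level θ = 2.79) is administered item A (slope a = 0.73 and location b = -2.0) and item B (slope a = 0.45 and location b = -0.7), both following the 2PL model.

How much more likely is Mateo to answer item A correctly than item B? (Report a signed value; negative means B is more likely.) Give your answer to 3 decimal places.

0.143

P(θ) = 1 / (1 + exp(−a(θ − b)))
P_A = 0.9706
P_B = 0.8279
P_A − P_B = 0.1427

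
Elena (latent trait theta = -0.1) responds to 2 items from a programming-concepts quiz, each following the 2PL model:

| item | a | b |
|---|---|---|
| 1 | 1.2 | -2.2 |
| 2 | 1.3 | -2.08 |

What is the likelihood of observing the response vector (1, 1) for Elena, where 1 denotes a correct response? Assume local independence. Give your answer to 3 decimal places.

0.860

P(theta) = 1 / (1 + exp(−a(theta − b)))
P_1 = 1/(1+e^{-2.5200}) = 0.9255
P_2 = 1/(1+e^{-2.5740}) = 0.9292
L = P_1 × P_2 = 0.9255 × 0.9292 = 0.85998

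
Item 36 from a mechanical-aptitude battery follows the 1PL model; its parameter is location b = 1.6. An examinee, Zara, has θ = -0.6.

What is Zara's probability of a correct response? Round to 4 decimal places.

0.0998

P(θ) = 1 / (1 + exp(−(θ − b)))
Exponent: (-0.6 − 1.6) = -2.2000
1/(1 + e^{2.2000}) = 0.0998
P = 0.0998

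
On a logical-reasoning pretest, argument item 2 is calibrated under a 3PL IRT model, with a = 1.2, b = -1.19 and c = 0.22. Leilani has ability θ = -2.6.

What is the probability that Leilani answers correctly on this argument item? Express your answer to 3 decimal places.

P(θ) = c + (1 − c) · 1 / (1 + exp(−a(θ − b)))
Exponent: 1.2 × (-2.6 − (-1.19)) = -1.6920
1/(1 + e^{1.6920}) = 0.1555
P = 0.22 + 0.78 × 0.1555 = 0.3413

0.341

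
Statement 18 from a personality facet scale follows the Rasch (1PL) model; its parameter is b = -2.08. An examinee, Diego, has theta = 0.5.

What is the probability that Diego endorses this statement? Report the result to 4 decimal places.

0.9296

P(theta) = 1 / (1 + exp(−(theta − b)))
Exponent: (0.5 − (-2.08)) = 2.5800
1/(1 + e^{-2.5800}) = 0.9296
P = 0.9296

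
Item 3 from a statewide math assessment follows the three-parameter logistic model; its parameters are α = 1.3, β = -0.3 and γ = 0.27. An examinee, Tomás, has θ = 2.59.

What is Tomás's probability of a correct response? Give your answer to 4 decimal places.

0.9833

P(θ) = γ + (1 − γ) · 1 / (1 + exp(−α(θ − β)))
Exponent: 1.3 × (2.59 − (-0.3)) = 3.7570
1/(1 + e^{-3.7570}) = 0.9772
P = 0.27 + 0.73 × 0.9772 = 0.9833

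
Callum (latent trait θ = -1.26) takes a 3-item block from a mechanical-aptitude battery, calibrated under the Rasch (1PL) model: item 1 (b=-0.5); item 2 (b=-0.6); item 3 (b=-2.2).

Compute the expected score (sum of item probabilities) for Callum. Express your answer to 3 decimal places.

1.378

P(θ) = 1 / (1 + exp(−(θ − b)))
P_1 = 1/(1+e^{0.7600}) = 0.3186
P_2 = 1/(1+e^{0.6600}) = 0.3407
P_3 = 1/(1+e^{-0.9400}) = 0.7191
E[score] = 0.3186 + 0.3407 + 0.7191 = 1.3785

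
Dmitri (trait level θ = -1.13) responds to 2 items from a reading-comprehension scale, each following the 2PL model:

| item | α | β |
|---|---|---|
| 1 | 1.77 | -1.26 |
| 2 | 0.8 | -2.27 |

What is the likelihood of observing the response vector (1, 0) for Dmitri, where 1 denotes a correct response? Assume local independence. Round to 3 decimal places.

0.160

P(θ) = 1 / (1 + exp(−α(θ − β)))
P_1 = 1/(1+e^{-0.2301}) = 0.5573
P_2 = 1/(1+e^{-0.9120}) = 0.7134
L = P_1 × (1−P_2) = 0.5573 × 0.2866 = 0.15971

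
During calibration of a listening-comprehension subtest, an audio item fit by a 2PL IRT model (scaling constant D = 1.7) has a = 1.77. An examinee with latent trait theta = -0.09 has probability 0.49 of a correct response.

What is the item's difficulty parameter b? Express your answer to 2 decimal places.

-0.08

P(theta) = 1 / (1 + exp(−D·a(theta − b)))
logit(0.49) = ln(0.49/0.51) = -0.0400
b = theta − logit/(1.7·a) = -0.09 − (-0.0400)/3.0090 = -0.0767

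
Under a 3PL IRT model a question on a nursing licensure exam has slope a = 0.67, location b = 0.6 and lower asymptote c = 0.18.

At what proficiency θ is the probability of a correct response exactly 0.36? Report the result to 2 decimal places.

P(θ) = c + (1 − c) · 1 / (1 + exp(−a(θ − b)))
Remove guessing floor: (0.36 − 0.18)/(1 − 0.18) = 0.2195
logit = ln(0.2195/0.7805) = -1.2685
θ = b + logit/(a) = 0.6 + (-1.2685)/0.6700 = -1.2933

-1.29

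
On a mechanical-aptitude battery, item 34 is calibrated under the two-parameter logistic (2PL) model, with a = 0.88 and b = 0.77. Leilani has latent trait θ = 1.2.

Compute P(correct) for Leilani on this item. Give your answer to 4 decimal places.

P(θ) = 1 / (1 + exp(−a(θ − b)))
Exponent: 0.88 × (1.2 − 0.77) = 0.3784
1/(1 + e^{-0.3784}) = 0.5935

0.5935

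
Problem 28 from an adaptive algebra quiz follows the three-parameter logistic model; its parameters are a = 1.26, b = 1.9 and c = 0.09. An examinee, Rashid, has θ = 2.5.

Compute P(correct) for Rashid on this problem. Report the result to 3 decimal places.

0.709

P(θ) = c + (1 − c) · 1 / (1 + exp(−a(θ − b)))
Exponent: 1.26 × (2.5 − 1.9) = 0.7560
1/(1 + e^{-0.7560}) = 0.6805
P = 0.09 + 0.91 × 0.6805 = 0.7092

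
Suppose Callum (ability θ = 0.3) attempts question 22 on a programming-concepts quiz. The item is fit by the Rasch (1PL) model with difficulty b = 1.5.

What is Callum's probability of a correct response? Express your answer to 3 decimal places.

0.231

P(θ) = 1 / (1 + exp(−(θ − b)))
Exponent: (0.3 − 1.5) = -1.2000
1/(1 + e^{1.2000}) = 0.2315
P = 0.2315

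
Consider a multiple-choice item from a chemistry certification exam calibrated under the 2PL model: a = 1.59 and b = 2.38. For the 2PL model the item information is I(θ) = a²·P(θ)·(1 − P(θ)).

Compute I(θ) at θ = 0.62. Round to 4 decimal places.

P = 1/(1+e^{2.7984}) = 0.0574
P(1−P) = 0.0574 × 0.9426 = 0.0541
I = a² × P(1−P) = 1.59² × 0.0541 = 0.13681

0.1368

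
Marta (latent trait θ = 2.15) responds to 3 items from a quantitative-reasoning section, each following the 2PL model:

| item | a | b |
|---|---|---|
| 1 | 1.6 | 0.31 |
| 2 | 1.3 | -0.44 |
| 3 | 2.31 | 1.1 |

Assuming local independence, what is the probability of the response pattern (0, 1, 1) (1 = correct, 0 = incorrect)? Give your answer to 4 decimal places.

P(θ) = 1 / (1 + exp(−a(θ − b)))
P_1 = 1/(1+e^{-2.9440}) = 0.9500
P_2 = 1/(1+e^{-3.3670}) = 0.9667
P_3 = 1/(1+e^{-2.4255}) = 0.9188
L = (1−P_1) × P_2 × P_3 = 0.0500 × 0.9667 × 0.9188 = 0.04442

0.0444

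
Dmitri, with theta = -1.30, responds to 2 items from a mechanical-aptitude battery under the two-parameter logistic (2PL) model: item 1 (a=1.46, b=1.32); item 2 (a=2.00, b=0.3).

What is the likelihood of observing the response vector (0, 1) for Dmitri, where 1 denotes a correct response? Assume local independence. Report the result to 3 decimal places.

0.038

P(theta) = 1 / (1 + exp(−a(theta − b)))
P_1 = 1/(1+e^{3.8252}) = 0.0213
P_2 = 1/(1+e^{3.2000}) = 0.0392
L = (1−P_1) × P_2 = 0.9787 × 0.0392 = 0.03833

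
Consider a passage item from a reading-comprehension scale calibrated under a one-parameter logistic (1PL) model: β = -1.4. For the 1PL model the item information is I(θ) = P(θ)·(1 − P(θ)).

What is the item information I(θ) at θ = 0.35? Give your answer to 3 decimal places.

P = 1/(1+e^{-1.7500}) = 0.8520
P(1−P) = 0.8520 × 0.1480 = 0.1261
I = P(1−P) = 0.12613

0.126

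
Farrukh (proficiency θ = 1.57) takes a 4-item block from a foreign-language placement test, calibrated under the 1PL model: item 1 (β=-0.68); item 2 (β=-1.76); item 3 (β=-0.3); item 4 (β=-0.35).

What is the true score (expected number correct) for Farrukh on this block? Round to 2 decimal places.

3.61

P(θ) = 1 / (1 + exp(−(θ − β)))
P_1 = 1/(1+e^{-2.2500}) = 0.9047
P_2 = 1/(1+e^{-3.3300}) = 0.9654
P_3 = 1/(1+e^{-1.8700}) = 0.8665
P_4 = 1/(1+e^{-1.9200}) = 0.8721
E[score] = 0.9047 + 0.9654 + 0.8665 + 0.8721 = 3.6087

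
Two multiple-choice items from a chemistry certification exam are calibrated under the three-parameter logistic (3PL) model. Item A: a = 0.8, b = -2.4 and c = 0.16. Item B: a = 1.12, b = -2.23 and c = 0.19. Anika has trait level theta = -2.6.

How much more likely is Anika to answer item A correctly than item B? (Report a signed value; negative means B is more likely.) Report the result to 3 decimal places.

P(theta) = c + (1 − c) · 1 / (1 + exp(−a(theta − b)))
P_A = 0.5465
P_B = 0.5123
P_A − P_B = 0.0342

0.034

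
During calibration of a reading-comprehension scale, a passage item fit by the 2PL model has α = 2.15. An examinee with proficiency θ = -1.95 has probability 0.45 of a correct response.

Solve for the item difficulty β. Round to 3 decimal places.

-1.857

P(θ) = 1 / (1 + exp(−α(θ − β)))
logit(0.45) = ln(0.45/0.55) = -0.2007
β = θ − logit/(α) = -1.95 − (-0.2007)/2.1500 = -1.8567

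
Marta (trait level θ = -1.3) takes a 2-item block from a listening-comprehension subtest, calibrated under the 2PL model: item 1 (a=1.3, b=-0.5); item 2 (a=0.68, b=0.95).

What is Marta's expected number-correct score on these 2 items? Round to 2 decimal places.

P(θ) = 1 / (1 + exp(−a(θ − b)))
P_1 = 1/(1+e^{1.0400}) = 0.2611
P_2 = 1/(1+e^{1.5300}) = 0.1780
E[score] = 0.2611 + 0.1780 = 0.4391

0.44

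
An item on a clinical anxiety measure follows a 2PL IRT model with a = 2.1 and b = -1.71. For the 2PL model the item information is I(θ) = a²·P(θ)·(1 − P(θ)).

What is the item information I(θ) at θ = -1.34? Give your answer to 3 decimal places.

0.952

P = 1/(1+e^{-0.7770}) = 0.6850
P(1−P) = 0.6850 × 0.3150 = 0.2158
I = a² × P(1−P) = 2.1² × 0.2158 = 0.95151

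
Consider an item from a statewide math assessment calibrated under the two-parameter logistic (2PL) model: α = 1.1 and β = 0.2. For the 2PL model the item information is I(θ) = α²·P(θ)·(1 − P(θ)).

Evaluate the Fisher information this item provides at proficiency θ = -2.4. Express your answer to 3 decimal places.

0.062

P = 1/(1+e^{2.8600}) = 0.0542
P(1−P) = 0.0542 × 0.9458 = 0.0512
I = α² × P(1−P) = 1.1² × 0.0512 = 0.06199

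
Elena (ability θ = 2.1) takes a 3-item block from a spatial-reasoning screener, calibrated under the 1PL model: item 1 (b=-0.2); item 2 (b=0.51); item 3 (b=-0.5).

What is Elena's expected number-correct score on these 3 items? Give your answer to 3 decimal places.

2.670

P(θ) = 1 / (1 + exp(−(θ − b)))
P_1 = 1/(1+e^{-2.3000}) = 0.9089
P_2 = 1/(1+e^{-1.5900}) = 0.8306
P_3 = 1/(1+e^{-2.6000}) = 0.9309
E[score] = 0.9089 + 0.8306 + 0.9309 = 2.6704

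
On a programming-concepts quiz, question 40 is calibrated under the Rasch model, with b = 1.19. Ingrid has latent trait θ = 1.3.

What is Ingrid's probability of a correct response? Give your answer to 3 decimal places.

P(θ) = 1 / (1 + exp(−(θ − b)))
Exponent: (1.3 − 1.19) = 0.1100
1/(1 + e^{-0.1100}) = 0.5275
P = 0.5275

0.527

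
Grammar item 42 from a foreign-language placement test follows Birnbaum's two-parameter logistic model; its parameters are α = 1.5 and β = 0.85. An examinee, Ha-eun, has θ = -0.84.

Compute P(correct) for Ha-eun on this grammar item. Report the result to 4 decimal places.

0.0734

P(θ) = 1 / (1 + exp(−α(θ − β)))
Exponent: 1.5 × (-0.84 − 0.85) = -2.5350
1/(1 + e^{2.5350}) = 0.0734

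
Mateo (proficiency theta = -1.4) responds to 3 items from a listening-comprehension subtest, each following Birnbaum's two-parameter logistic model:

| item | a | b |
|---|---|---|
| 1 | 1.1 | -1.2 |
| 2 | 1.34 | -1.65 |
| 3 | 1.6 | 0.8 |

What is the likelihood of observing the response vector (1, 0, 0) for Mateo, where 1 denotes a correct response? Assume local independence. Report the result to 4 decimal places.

0.1803

P(theta) = 1 / (1 + exp(−a(theta − b)))
P_1 = 1/(1+e^{0.2200}) = 0.4452
P_2 = 1/(1+e^{-0.3350}) = 0.5830
P_3 = 1/(1+e^{3.5200}) = 0.0287
L = P_1 × (1−P_2) × (1−P_3) = 0.4452 × 0.4170 × 0.9713 = 0.18033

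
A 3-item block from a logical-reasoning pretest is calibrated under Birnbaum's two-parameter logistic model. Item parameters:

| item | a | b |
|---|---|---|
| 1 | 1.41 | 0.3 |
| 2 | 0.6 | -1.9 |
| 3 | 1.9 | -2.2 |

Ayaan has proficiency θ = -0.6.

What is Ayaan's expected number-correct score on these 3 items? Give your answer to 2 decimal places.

1.86

P(θ) = 1 / (1 + exp(−a(θ − b)))
P_1 = 1/(1+e^{1.2690}) = 0.2194
P_2 = 1/(1+e^{-0.7800}) = 0.6857
P_3 = 1/(1+e^{-3.0400}) = 0.9543
E[score] = 0.2194 + 0.6857 + 0.9543 = 1.8595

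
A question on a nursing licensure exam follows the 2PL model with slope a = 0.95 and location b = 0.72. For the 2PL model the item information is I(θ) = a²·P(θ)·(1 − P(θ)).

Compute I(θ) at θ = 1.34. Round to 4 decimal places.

P = 1/(1+e^{-0.5890}) = 0.6431
P(1−P) = 0.6431 × 0.3569 = 0.2295
I = a² × P(1−P) = 0.95² × 0.2295 = 0.20713

0.2071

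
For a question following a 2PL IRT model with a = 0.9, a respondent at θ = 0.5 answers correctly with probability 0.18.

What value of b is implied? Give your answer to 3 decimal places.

P(θ) = 1 / (1 + exp(−a(θ − b)))
logit(0.18) = ln(0.18/0.82) = -1.5163
b = θ − logit/(a) = 0.5 − (-1.5163)/0.9000 = 2.1848

2.185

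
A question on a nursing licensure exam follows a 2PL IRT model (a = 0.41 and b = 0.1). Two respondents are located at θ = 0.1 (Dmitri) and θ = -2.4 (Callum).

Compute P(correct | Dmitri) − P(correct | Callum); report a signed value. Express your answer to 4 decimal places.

0.2359

P(θ) = 1 / (1 + exp(−a(θ − b)))
P(Dmitri) = 0.5000  [exponent 0.0000]
P(Callum) = 0.2641  [exponent -1.0250]
Difference = 0.5000 − 0.2641 = 0.2359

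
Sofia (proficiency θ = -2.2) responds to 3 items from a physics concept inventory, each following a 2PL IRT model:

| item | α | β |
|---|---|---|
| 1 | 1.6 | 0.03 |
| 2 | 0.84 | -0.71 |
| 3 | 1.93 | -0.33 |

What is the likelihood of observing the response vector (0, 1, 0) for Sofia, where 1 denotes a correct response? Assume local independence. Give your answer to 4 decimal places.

0.2106

P(θ) = 1 / (1 + exp(−α(θ − β)))
P_1 = 1/(1+e^{3.5680}) = 0.0274
P_2 = 1/(1+e^{1.2516}) = 0.2224
P_3 = 1/(1+e^{3.6091}) = 0.0264
L = (1−P_1) × P_2 × (1−P_3) = 0.9726 × 0.2224 × 0.9736 = 0.21062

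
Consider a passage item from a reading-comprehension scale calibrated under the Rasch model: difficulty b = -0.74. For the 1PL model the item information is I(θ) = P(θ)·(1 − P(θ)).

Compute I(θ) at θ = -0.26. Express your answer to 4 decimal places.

P = 1/(1+e^{-0.4800}) = 0.6177
P(1−P) = 0.6177 × 0.3823 = 0.2361
I = P(1−P) = 0.23614

0.2361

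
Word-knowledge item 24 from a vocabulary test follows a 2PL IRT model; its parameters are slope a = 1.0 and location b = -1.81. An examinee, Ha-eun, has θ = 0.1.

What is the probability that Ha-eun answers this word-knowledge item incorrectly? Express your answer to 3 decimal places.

0.129

P(θ) = 1 / (1 + exp(−a(θ − b)))
Exponent: 1.0 × (0.1 − (-1.81)) = 1.9100
1/(1 + e^{-1.9100}) = 0.8710
P(incorrect) = 1 − 0.8710 = 0.1290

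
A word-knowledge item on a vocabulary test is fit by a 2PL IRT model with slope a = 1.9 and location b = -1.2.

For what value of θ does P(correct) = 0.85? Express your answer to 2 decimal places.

-0.29

P(θ) = 1 / (1 + exp(−a(θ − b)))
logit = ln(0.8500/0.1500) = 1.7346
θ = b + logit/(a) = -1.2 + 1.7346/1.9000 = -0.2871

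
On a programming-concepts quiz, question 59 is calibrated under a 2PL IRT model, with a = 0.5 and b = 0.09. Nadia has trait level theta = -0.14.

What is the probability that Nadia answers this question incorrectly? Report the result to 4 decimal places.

0.5287

P(theta) = 1 / (1 + exp(−a(theta − b)))
Exponent: 0.5 × (-0.14 − 0.09) = -0.1150
1/(1 + e^{0.1150}) = 0.4713
P(incorrect) = 1 − 0.4713 = 0.5287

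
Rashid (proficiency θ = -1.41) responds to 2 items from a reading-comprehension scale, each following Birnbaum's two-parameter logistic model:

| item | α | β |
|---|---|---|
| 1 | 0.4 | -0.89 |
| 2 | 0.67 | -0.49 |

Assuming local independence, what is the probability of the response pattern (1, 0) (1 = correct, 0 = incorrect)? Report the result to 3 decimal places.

P(θ) = 1 / (1 + exp(−α(θ − β)))
P_1 = 1/(1+e^{0.2080}) = 0.4482
P_2 = 1/(1+e^{0.6164}) = 0.3506
L = P_1 × (1−P_2) = 0.4482 × 0.6494 = 0.29105

0.291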